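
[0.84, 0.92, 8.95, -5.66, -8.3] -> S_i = Random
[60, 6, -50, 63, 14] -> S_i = Random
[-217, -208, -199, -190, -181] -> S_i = -217 + 9*i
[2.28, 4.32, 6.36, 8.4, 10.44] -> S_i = 2.28 + 2.04*i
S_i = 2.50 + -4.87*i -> [2.5, -2.37, -7.24, -12.11, -16.98]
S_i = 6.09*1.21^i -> [6.09, 7.37, 8.92, 10.79, 13.05]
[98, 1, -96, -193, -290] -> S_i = 98 + -97*i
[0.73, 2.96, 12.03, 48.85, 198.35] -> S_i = 0.73*4.06^i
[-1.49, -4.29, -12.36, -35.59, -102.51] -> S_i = -1.49*2.88^i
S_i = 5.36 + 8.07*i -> [5.36, 13.43, 21.5, 29.57, 37.64]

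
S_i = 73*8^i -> [73, 584, 4672, 37376, 299008]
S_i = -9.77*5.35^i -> [-9.77, -52.27, -279.64, -1496.08, -8004.05]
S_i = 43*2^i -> [43, 86, 172, 344, 688]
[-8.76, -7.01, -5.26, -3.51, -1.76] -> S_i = -8.76 + 1.75*i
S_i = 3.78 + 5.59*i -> [3.78, 9.37, 14.96, 20.55, 26.14]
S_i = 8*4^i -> [8, 32, 128, 512, 2048]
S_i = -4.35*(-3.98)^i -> [-4.35, 17.31, -68.91, 274.24, -1091.49]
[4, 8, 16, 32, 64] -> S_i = 4*2^i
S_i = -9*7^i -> [-9, -63, -441, -3087, -21609]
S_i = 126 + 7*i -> [126, 133, 140, 147, 154]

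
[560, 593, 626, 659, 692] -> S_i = 560 + 33*i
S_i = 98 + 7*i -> [98, 105, 112, 119, 126]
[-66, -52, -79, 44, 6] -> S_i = Random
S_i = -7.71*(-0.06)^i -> [-7.71, 0.46, -0.03, 0.0, -0.0]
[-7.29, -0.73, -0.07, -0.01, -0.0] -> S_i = -7.29*0.10^i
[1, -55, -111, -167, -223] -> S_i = 1 + -56*i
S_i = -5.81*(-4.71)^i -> [-5.81, 27.37, -128.89, 607.07, -2859.3]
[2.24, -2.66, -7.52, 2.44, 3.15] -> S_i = Random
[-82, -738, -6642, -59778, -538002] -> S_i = -82*9^i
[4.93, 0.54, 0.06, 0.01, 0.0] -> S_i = 4.93*0.11^i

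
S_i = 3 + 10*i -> [3, 13, 23, 33, 43]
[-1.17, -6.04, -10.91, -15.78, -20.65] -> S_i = -1.17 + -4.87*i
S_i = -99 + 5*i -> [-99, -94, -89, -84, -79]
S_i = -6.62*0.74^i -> [-6.62, -4.9, -3.63, -2.68, -1.99]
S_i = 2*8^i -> [2, 16, 128, 1024, 8192]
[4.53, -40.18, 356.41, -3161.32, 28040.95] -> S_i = 4.53*(-8.87)^i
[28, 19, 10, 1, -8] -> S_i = 28 + -9*i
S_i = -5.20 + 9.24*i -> [-5.2, 4.04, 13.28, 22.52, 31.76]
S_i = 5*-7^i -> [5, -35, 245, -1715, 12005]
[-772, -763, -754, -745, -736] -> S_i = -772 + 9*i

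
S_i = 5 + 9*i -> [5, 14, 23, 32, 41]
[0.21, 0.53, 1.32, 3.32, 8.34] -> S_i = 0.21*2.51^i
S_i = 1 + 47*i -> [1, 48, 95, 142, 189]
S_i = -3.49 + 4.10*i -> [-3.49, 0.61, 4.71, 8.81, 12.91]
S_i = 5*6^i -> [5, 30, 180, 1080, 6480]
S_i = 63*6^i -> [63, 378, 2268, 13608, 81648]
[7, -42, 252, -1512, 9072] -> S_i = 7*-6^i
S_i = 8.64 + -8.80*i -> [8.64, -0.16, -8.96, -17.76, -26.56]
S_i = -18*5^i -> [-18, -90, -450, -2250, -11250]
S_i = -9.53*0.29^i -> [-9.53, -2.76, -0.8, -0.23, -0.07]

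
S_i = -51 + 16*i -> [-51, -35, -19, -3, 13]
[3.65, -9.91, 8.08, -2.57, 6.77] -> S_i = Random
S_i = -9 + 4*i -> [-9, -5, -1, 3, 7]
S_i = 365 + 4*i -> [365, 369, 373, 377, 381]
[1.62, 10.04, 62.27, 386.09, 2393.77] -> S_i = 1.62*6.20^i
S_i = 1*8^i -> [1, 8, 64, 512, 4096]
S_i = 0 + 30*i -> [0, 30, 60, 90, 120]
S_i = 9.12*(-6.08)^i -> [9.12, -55.45, 337.13, -2049.77, 12462.61]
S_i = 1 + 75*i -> [1, 76, 151, 226, 301]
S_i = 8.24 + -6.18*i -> [8.24, 2.06, -4.12, -10.3, -16.48]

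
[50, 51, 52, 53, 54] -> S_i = 50 + 1*i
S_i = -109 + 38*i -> [-109, -71, -33, 5, 43]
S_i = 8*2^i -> [8, 16, 32, 64, 128]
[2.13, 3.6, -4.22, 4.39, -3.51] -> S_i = Random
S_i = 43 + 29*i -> [43, 72, 101, 130, 159]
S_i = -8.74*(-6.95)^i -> [-8.74, 60.74, -422.16, 2934.04, -20391.57]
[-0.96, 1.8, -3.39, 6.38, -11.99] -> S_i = -0.96*(-1.88)^i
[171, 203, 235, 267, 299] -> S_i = 171 + 32*i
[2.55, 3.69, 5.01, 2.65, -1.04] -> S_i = Random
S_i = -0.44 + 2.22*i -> [-0.44, 1.78, 4.0, 6.22, 8.44]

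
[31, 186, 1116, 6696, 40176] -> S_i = 31*6^i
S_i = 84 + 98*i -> [84, 182, 280, 378, 476]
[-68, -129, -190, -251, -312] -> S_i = -68 + -61*i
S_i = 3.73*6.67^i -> [3.73, 24.88, 165.94, 1106.84, 7382.65]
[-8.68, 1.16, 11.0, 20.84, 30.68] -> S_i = -8.68 + 9.84*i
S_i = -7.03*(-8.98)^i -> [-7.03, 63.13, -566.9, 5090.78, -45715.21]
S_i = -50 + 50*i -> [-50, 0, 50, 100, 150]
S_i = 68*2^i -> [68, 136, 272, 544, 1088]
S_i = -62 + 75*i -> [-62, 13, 88, 163, 238]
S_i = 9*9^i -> [9, 81, 729, 6561, 59049]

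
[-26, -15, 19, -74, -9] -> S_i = Random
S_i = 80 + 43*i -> [80, 123, 166, 209, 252]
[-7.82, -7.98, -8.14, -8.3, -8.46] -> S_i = -7.82 + -0.16*i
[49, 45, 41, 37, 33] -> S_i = 49 + -4*i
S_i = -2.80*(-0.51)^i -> [-2.8, 1.43, -0.73, 0.37, -0.19]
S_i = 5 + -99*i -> [5, -94, -193, -292, -391]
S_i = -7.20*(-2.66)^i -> [-7.2, 19.15, -50.94, 135.51, -360.46]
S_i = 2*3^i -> [2, 6, 18, 54, 162]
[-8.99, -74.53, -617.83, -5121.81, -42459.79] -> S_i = -8.99*8.29^i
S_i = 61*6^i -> [61, 366, 2196, 13176, 79056]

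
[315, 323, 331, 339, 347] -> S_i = 315 + 8*i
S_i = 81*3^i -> [81, 243, 729, 2187, 6561]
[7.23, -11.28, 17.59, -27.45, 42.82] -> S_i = 7.23*(-1.56)^i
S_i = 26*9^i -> [26, 234, 2106, 18954, 170586]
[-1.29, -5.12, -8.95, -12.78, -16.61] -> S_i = -1.29 + -3.83*i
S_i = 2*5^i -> [2, 10, 50, 250, 1250]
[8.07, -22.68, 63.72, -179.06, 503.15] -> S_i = 8.07*(-2.81)^i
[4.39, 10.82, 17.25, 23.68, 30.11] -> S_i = 4.39 + 6.43*i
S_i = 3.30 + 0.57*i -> [3.3, 3.87, 4.44, 5.01, 5.58]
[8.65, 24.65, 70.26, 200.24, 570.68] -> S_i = 8.65*2.85^i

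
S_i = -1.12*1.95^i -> [-1.12, -2.18, -4.26, -8.3, -16.19]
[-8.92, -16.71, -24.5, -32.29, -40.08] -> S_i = -8.92 + -7.79*i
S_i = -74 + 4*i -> [-74, -70, -66, -62, -58]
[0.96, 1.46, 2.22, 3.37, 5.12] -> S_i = 0.96*1.52^i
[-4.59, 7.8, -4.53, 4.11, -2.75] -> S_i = Random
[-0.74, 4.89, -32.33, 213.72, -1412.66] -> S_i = -0.74*(-6.61)^i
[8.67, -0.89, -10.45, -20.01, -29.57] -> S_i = 8.67 + -9.56*i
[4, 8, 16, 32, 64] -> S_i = 4*2^i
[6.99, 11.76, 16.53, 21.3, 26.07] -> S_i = 6.99 + 4.77*i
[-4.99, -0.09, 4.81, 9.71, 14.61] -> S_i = -4.99 + 4.90*i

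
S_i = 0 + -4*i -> [0, -4, -8, -12, -16]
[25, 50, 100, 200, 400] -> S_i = 25*2^i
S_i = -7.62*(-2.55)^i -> [-7.62, 19.43, -49.55, 126.35, -322.19]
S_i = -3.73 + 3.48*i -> [-3.73, -0.25, 3.23, 6.71, 10.19]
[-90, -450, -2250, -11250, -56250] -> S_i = -90*5^i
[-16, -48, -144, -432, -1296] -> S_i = -16*3^i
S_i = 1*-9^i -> [1, -9, 81, -729, 6561]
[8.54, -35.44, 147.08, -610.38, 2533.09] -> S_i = 8.54*(-4.15)^i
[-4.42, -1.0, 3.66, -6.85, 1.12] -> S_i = Random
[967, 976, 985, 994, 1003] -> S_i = 967 + 9*i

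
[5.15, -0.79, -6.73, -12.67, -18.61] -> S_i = 5.15 + -5.94*i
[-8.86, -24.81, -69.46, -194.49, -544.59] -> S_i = -8.86*2.80^i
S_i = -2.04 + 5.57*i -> [-2.04, 3.53, 9.1, 14.67, 20.24]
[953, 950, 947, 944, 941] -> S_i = 953 + -3*i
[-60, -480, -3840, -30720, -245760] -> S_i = -60*8^i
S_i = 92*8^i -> [92, 736, 5888, 47104, 376832]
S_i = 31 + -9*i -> [31, 22, 13, 4, -5]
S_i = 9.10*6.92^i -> [9.1, 62.97, 435.77, 3015.5, 20867.28]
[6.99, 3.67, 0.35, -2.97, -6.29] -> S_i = 6.99 + -3.32*i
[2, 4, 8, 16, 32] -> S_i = 2*2^i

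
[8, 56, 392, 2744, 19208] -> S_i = 8*7^i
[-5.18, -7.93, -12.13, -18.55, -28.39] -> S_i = -5.18*1.53^i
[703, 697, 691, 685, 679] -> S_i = 703 + -6*i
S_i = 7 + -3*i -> [7, 4, 1, -2, -5]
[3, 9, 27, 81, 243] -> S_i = 3*3^i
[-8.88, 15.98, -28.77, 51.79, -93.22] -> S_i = -8.88*(-1.80)^i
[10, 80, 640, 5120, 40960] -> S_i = 10*8^i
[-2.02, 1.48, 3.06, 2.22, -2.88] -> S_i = Random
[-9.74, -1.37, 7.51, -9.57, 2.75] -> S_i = Random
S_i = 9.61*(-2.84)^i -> [9.61, -27.29, 77.51, -220.13, 625.17]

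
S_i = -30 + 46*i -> [-30, 16, 62, 108, 154]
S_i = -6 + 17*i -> [-6, 11, 28, 45, 62]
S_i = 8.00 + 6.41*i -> [8.0, 14.41, 20.82, 27.23, 33.64]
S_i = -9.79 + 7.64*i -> [-9.79, -2.15, 5.49, 13.13, 20.77]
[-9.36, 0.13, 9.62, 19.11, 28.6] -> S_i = -9.36 + 9.49*i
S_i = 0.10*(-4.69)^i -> [0.1, -0.47, 2.2, -10.32, 48.38]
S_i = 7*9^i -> [7, 63, 567, 5103, 45927]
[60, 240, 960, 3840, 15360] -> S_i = 60*4^i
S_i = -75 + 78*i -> [-75, 3, 81, 159, 237]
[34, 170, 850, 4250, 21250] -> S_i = 34*5^i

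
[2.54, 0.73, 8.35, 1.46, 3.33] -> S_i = Random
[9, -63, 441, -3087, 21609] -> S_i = 9*-7^i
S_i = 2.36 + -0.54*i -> [2.36, 1.82, 1.28, 0.74, 0.2]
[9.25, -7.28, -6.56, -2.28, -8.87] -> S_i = Random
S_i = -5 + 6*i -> [-5, 1, 7, 13, 19]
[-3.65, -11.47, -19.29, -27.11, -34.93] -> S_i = -3.65 + -7.82*i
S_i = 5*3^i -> [5, 15, 45, 135, 405]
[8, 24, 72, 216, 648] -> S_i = 8*3^i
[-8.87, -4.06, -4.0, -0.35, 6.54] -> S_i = Random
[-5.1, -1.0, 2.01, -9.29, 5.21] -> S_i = Random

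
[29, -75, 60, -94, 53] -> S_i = Random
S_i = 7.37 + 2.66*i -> [7.37, 10.03, 12.69, 15.35, 18.01]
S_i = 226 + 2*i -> [226, 228, 230, 232, 234]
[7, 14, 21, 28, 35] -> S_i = 7 + 7*i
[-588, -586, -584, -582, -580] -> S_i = -588 + 2*i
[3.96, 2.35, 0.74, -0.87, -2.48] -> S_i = 3.96 + -1.61*i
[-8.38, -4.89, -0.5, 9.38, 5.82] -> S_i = Random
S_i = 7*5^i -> [7, 35, 175, 875, 4375]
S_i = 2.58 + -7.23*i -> [2.58, -4.65, -11.88, -19.11, -26.34]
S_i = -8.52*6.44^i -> [-8.52, -54.87, -353.36, -2275.61, -14654.91]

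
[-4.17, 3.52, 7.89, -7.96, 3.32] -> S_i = Random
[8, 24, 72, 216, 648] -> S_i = 8*3^i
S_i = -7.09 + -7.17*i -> [-7.09, -14.26, -21.43, -28.6, -35.77]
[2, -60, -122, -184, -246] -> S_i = 2 + -62*i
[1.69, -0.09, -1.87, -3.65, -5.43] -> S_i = 1.69 + -1.78*i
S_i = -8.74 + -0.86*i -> [-8.74, -9.6, -10.46, -11.32, -12.18]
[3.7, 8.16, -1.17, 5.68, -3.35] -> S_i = Random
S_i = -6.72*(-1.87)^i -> [-6.72, 12.57, -23.5, 43.94, -82.17]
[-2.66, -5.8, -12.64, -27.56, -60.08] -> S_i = -2.66*2.18^i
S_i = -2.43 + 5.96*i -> [-2.43, 3.53, 9.49, 15.45, 21.41]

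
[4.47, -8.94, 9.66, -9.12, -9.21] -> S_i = Random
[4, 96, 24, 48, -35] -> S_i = Random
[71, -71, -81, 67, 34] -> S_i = Random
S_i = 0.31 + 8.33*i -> [0.31, 8.64, 16.97, 25.3, 33.63]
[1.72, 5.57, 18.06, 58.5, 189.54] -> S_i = 1.72*3.24^i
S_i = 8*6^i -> [8, 48, 288, 1728, 10368]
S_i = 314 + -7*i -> [314, 307, 300, 293, 286]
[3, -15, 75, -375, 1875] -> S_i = 3*-5^i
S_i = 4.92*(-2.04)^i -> [4.92, -10.04, 20.48, -41.77, 85.21]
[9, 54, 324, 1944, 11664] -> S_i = 9*6^i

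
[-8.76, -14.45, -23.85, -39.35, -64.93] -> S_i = -8.76*1.65^i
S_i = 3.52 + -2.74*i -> [3.52, 0.78, -1.96, -4.7, -7.44]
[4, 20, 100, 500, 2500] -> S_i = 4*5^i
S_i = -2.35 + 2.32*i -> [-2.35, -0.03, 2.29, 4.61, 6.93]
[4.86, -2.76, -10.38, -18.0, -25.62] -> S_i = 4.86 + -7.62*i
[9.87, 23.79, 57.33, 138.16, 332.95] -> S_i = 9.87*2.41^i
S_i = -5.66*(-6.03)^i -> [-5.66, 34.13, -205.8, 1240.99, -7483.17]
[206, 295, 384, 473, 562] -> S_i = 206 + 89*i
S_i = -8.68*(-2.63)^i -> [-8.68, 22.83, -60.04, 157.9, -415.28]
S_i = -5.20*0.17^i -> [-5.2, -0.88, -0.15, -0.03, -0.0]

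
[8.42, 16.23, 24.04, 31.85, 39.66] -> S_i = 8.42 + 7.81*i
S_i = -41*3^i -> [-41, -123, -369, -1107, -3321]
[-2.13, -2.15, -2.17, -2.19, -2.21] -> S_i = -2.13 + -0.02*i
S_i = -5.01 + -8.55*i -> [-5.01, -13.56, -22.11, -30.66, -39.21]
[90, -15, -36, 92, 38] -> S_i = Random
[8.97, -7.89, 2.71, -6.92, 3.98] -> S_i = Random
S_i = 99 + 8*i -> [99, 107, 115, 123, 131]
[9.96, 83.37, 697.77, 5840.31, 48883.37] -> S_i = 9.96*8.37^i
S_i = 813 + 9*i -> [813, 822, 831, 840, 849]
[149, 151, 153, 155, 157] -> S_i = 149 + 2*i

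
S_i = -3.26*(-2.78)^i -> [-3.26, 9.06, -25.19, 70.04, -194.71]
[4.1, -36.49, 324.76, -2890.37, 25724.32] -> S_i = 4.10*(-8.90)^i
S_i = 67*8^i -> [67, 536, 4288, 34304, 274432]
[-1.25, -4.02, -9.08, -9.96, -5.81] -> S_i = Random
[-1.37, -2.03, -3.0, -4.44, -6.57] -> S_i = -1.37*1.48^i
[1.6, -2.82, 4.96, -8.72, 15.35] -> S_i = 1.60*(-1.76)^i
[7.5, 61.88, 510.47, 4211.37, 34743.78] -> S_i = 7.50*8.25^i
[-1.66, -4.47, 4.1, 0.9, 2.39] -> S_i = Random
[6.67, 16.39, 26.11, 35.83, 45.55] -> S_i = 6.67 + 9.72*i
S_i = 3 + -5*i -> [3, -2, -7, -12, -17]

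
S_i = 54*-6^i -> [54, -324, 1944, -11664, 69984]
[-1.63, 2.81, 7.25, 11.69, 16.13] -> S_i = -1.63 + 4.44*i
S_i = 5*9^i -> [5, 45, 405, 3645, 32805]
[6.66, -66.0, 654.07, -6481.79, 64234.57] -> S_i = 6.66*(-9.91)^i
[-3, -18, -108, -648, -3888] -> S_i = -3*6^i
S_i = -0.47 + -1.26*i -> [-0.47, -1.73, -2.99, -4.25, -5.51]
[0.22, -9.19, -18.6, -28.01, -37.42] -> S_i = 0.22 + -9.41*i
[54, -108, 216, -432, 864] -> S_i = 54*-2^i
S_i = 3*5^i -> [3, 15, 75, 375, 1875]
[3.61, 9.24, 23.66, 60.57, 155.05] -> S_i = 3.61*2.56^i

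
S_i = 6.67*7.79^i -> [6.67, 51.96, 404.76, 3153.1, 24562.68]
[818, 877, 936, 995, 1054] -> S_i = 818 + 59*i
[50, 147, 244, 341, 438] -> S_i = 50 + 97*i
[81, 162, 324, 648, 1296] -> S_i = 81*2^i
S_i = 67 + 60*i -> [67, 127, 187, 247, 307]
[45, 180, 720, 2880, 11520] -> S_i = 45*4^i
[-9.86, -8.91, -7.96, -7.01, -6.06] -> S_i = -9.86 + 0.95*i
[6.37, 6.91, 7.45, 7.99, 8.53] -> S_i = 6.37 + 0.54*i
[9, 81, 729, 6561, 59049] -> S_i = 9*9^i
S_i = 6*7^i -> [6, 42, 294, 2058, 14406]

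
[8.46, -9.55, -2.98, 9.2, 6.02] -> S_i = Random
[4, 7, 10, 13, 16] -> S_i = 4 + 3*i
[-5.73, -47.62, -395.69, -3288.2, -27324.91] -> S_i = -5.73*8.31^i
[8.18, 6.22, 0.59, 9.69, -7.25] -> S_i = Random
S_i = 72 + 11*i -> [72, 83, 94, 105, 116]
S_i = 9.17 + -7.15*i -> [9.17, 2.02, -5.13, -12.28, -19.43]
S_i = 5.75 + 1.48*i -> [5.75, 7.23, 8.71, 10.19, 11.67]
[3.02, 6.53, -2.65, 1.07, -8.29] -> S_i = Random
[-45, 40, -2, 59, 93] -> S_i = Random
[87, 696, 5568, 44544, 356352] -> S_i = 87*8^i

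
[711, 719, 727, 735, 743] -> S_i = 711 + 8*i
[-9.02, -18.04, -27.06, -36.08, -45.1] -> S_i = -9.02 + -9.02*i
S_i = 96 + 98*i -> [96, 194, 292, 390, 488]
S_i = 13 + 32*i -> [13, 45, 77, 109, 141]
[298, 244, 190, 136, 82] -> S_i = 298 + -54*i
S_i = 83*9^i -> [83, 747, 6723, 60507, 544563]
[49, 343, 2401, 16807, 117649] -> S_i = 49*7^i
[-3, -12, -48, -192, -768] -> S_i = -3*4^i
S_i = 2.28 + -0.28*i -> [2.28, 2.0, 1.72, 1.44, 1.16]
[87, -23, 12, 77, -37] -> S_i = Random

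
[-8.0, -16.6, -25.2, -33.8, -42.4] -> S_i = -8.00 + -8.60*i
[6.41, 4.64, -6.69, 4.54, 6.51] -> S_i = Random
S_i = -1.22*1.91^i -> [-1.22, -2.33, -4.45, -8.5, -16.24]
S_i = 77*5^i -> [77, 385, 1925, 9625, 48125]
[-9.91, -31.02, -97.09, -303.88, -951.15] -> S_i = -9.91*3.13^i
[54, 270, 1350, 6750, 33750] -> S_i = 54*5^i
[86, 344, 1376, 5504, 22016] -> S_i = 86*4^i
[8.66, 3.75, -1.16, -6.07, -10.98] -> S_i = 8.66 + -4.91*i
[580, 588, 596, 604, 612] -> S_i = 580 + 8*i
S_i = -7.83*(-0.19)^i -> [-7.83, 1.49, -0.28, 0.05, -0.01]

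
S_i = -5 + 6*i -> [-5, 1, 7, 13, 19]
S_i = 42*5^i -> [42, 210, 1050, 5250, 26250]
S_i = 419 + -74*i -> [419, 345, 271, 197, 123]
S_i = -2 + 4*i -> [-2, 2, 6, 10, 14]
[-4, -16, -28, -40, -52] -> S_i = -4 + -12*i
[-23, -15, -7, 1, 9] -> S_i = -23 + 8*i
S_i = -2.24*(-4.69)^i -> [-2.24, 10.51, -49.27, 231.08, -1083.78]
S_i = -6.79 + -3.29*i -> [-6.79, -10.08, -13.37, -16.66, -19.95]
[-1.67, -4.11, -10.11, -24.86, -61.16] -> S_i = -1.67*2.46^i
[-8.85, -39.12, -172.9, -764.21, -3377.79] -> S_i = -8.85*4.42^i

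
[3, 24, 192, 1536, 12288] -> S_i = 3*8^i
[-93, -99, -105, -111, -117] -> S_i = -93 + -6*i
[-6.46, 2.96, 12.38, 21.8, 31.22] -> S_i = -6.46 + 9.42*i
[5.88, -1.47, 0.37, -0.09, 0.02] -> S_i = 5.88*(-0.25)^i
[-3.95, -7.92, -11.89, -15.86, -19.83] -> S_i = -3.95 + -3.97*i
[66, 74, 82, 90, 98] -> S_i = 66 + 8*i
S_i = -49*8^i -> [-49, -392, -3136, -25088, -200704]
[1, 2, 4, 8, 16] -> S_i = 1*2^i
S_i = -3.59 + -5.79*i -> [-3.59, -9.38, -15.17, -20.96, -26.75]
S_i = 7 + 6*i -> [7, 13, 19, 25, 31]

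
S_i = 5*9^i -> [5, 45, 405, 3645, 32805]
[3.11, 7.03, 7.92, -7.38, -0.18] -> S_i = Random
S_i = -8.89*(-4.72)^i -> [-8.89, 41.96, -198.05, 934.82, -4412.35]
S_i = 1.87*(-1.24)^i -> [1.87, -2.32, 2.88, -3.57, 4.42]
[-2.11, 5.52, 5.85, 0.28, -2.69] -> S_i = Random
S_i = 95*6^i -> [95, 570, 3420, 20520, 123120]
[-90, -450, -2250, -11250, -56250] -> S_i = -90*5^i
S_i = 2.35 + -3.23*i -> [2.35, -0.88, -4.11, -7.34, -10.57]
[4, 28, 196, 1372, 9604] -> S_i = 4*7^i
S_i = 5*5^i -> [5, 25, 125, 625, 3125]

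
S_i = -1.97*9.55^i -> [-1.97, -18.81, -179.67, -1715.84, -16386.26]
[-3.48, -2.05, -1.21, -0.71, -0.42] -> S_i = -3.48*0.59^i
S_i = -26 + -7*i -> [-26, -33, -40, -47, -54]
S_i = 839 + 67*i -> [839, 906, 973, 1040, 1107]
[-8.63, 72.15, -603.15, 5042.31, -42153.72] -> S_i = -8.63*(-8.36)^i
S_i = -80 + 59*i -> [-80, -21, 38, 97, 156]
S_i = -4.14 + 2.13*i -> [-4.14, -2.01, 0.12, 2.25, 4.38]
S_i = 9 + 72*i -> [9, 81, 153, 225, 297]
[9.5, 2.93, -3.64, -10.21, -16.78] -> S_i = 9.50 + -6.57*i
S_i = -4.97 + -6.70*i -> [-4.97, -11.67, -18.37, -25.07, -31.77]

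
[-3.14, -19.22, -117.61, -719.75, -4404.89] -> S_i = -3.14*6.12^i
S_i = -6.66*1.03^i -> [-6.66, -6.86, -7.07, -7.28, -7.5]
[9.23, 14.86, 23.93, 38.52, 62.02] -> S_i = 9.23*1.61^i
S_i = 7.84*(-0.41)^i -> [7.84, -3.21, 1.32, -0.54, 0.22]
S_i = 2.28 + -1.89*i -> [2.28, 0.39, -1.5, -3.39, -5.28]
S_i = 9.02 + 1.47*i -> [9.02, 10.49, 11.96, 13.43, 14.9]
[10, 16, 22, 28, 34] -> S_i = 10 + 6*i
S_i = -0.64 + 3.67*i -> [-0.64, 3.03, 6.7, 10.37, 14.04]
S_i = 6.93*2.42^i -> [6.93, 16.77, 40.58, 98.22, 237.68]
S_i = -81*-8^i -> [-81, 648, -5184, 41472, -331776]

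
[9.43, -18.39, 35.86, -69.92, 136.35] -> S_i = 9.43*(-1.95)^i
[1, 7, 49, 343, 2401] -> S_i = 1*7^i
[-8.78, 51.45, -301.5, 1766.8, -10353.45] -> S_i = -8.78*(-5.86)^i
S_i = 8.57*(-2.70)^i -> [8.57, -23.14, 62.48, -168.68, 455.44]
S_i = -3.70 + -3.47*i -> [-3.7, -7.17, -10.64, -14.11, -17.58]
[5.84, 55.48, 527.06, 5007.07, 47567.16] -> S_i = 5.84*9.50^i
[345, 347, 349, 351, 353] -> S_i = 345 + 2*i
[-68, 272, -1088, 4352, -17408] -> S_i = -68*-4^i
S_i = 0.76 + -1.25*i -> [0.76, -0.49, -1.74, -2.99, -4.24]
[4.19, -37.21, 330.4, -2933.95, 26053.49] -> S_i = 4.19*(-8.88)^i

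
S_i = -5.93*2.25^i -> [-5.93, -13.34, -30.02, -67.55, -151.98]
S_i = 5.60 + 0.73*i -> [5.6, 6.33, 7.06, 7.79, 8.52]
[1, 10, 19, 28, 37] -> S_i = 1 + 9*i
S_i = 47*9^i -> [47, 423, 3807, 34263, 308367]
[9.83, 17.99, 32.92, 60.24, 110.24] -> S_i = 9.83*1.83^i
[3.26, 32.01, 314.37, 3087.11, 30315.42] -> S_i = 3.26*9.82^i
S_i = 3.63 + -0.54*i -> [3.63, 3.09, 2.55, 2.01, 1.47]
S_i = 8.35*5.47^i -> [8.35, 45.67, 249.84, 1366.62, 7475.42]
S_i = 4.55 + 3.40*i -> [4.55, 7.95, 11.35, 14.75, 18.15]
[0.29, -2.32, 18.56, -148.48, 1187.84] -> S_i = 0.29*(-8.00)^i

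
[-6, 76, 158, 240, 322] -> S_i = -6 + 82*i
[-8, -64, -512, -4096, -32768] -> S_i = -8*8^i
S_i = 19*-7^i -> [19, -133, 931, -6517, 45619]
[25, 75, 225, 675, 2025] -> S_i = 25*3^i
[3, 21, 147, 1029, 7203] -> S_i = 3*7^i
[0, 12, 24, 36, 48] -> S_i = 0 + 12*i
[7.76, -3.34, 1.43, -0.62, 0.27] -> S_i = 7.76*(-0.43)^i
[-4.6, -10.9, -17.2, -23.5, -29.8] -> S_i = -4.60 + -6.30*i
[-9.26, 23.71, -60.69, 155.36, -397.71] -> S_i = -9.26*(-2.56)^i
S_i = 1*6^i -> [1, 6, 36, 216, 1296]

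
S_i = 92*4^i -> [92, 368, 1472, 5888, 23552]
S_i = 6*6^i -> [6, 36, 216, 1296, 7776]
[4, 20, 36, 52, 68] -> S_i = 4 + 16*i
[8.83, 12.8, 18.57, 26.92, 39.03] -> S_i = 8.83*1.45^i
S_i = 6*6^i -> [6, 36, 216, 1296, 7776]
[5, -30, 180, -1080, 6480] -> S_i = 5*-6^i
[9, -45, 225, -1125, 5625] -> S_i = 9*-5^i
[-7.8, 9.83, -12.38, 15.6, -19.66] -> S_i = -7.80*(-1.26)^i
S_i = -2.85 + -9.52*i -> [-2.85, -12.37, -21.89, -31.41, -40.93]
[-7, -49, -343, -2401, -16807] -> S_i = -7*7^i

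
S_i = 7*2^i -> [7, 14, 28, 56, 112]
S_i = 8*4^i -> [8, 32, 128, 512, 2048]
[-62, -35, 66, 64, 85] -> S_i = Random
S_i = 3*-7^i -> [3, -21, 147, -1029, 7203]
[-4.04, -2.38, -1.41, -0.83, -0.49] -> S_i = -4.04*0.59^i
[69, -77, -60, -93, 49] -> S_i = Random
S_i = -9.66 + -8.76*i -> [-9.66, -18.42, -27.18, -35.94, -44.7]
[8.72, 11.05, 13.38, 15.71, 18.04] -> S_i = 8.72 + 2.33*i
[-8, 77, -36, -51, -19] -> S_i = Random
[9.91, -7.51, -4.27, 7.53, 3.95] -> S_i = Random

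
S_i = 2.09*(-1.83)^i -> [2.09, -3.82, 7.0, -12.81, 23.44]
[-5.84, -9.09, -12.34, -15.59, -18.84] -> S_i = -5.84 + -3.25*i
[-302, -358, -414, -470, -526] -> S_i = -302 + -56*i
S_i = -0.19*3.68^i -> [-0.19, -0.7, -2.57, -9.47, -34.85]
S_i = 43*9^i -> [43, 387, 3483, 31347, 282123]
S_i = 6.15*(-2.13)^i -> [6.15, -13.1, 27.9, -59.43, 126.59]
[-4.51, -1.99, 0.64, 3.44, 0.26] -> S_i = Random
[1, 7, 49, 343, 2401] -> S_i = 1*7^i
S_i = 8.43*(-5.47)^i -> [8.43, -46.11, 252.23, -1379.72, 7547.04]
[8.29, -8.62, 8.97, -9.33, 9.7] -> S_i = 8.29*(-1.04)^i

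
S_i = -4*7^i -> [-4, -28, -196, -1372, -9604]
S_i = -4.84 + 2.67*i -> [-4.84, -2.17, 0.5, 3.17, 5.84]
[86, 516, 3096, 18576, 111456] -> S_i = 86*6^i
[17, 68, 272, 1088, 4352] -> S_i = 17*4^i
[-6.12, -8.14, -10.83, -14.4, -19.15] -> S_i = -6.12*1.33^i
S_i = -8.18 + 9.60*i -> [-8.18, 1.42, 11.02, 20.62, 30.22]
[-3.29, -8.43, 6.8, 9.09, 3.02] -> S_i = Random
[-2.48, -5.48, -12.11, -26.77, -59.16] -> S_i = -2.48*2.21^i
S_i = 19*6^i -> [19, 114, 684, 4104, 24624]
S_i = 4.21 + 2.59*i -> [4.21, 6.8, 9.39, 11.98, 14.57]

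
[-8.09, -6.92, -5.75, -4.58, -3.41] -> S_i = -8.09 + 1.17*i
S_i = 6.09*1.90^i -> [6.09, 11.57, 21.98, 41.77, 79.37]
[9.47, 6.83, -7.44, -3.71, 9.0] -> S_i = Random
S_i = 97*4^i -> [97, 388, 1552, 6208, 24832]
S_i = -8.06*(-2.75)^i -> [-8.06, 22.17, -60.95, 167.62, -460.96]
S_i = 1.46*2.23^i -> [1.46, 3.26, 7.26, 16.19, 36.11]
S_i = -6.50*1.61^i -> [-6.5, -10.46, -16.85, -27.13, -43.67]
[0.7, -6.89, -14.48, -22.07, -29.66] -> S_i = 0.70 + -7.59*i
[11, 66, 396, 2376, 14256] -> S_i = 11*6^i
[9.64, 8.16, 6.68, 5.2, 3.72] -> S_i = 9.64 + -1.48*i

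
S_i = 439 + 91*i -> [439, 530, 621, 712, 803]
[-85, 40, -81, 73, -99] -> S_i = Random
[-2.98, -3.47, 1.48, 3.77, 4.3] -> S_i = Random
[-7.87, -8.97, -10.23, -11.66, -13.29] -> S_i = -7.87*1.14^i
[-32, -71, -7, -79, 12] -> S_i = Random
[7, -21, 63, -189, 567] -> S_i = 7*-3^i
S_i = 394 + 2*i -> [394, 396, 398, 400, 402]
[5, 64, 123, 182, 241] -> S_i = 5 + 59*i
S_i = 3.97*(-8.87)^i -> [3.97, -35.21, 312.35, -2770.52, 24574.52]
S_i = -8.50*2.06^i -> [-8.5, -17.51, -36.07, -74.31, -153.07]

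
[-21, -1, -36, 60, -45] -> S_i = Random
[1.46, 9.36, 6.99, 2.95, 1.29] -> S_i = Random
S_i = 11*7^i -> [11, 77, 539, 3773, 26411]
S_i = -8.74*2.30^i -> [-8.74, -20.1, -46.23, -106.34, -244.58]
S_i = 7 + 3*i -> [7, 10, 13, 16, 19]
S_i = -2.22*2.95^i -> [-2.22, -6.55, -19.32, -56.99, -168.13]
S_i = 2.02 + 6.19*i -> [2.02, 8.21, 14.4, 20.59, 26.78]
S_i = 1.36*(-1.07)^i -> [1.36, -1.46, 1.56, -1.67, 1.78]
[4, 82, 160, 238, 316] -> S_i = 4 + 78*i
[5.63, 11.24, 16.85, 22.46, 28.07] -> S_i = 5.63 + 5.61*i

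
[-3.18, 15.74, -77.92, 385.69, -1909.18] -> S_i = -3.18*(-4.95)^i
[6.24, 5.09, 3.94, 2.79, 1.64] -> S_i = 6.24 + -1.15*i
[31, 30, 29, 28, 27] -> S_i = 31 + -1*i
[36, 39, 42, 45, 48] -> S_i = 36 + 3*i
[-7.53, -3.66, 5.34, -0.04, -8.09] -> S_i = Random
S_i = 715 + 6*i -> [715, 721, 727, 733, 739]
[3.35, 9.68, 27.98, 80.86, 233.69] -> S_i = 3.35*2.89^i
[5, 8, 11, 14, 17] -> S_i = 5 + 3*i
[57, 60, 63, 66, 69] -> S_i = 57 + 3*i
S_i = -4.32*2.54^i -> [-4.32, -10.97, -27.87, -70.79, -179.81]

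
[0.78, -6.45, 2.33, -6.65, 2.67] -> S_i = Random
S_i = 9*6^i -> [9, 54, 324, 1944, 11664]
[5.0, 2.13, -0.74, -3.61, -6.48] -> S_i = 5.00 + -2.87*i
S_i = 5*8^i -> [5, 40, 320, 2560, 20480]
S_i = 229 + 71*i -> [229, 300, 371, 442, 513]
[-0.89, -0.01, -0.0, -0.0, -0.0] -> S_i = -0.89*0.01^i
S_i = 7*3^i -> [7, 21, 63, 189, 567]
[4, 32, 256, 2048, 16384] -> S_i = 4*8^i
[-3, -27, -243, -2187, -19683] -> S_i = -3*9^i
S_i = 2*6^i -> [2, 12, 72, 432, 2592]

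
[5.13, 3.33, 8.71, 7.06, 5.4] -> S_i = Random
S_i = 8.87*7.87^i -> [8.87, 69.81, 549.38, 4323.62, 34026.91]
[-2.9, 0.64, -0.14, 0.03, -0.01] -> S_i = -2.90*(-0.22)^i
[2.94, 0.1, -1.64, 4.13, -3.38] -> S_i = Random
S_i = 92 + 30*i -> [92, 122, 152, 182, 212]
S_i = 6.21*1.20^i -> [6.21, 7.45, 8.94, 10.73, 12.88]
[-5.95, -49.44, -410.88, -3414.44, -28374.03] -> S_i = -5.95*8.31^i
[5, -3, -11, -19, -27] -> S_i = 5 + -8*i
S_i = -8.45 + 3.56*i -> [-8.45, -4.89, -1.33, 2.23, 5.79]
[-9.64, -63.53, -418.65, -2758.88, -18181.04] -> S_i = -9.64*6.59^i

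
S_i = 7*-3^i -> [7, -21, 63, -189, 567]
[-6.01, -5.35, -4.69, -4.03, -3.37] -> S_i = -6.01 + 0.66*i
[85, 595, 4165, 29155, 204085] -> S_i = 85*7^i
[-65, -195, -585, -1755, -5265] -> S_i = -65*3^i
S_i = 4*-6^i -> [4, -24, 144, -864, 5184]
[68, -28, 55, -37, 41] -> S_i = Random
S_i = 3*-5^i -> [3, -15, 75, -375, 1875]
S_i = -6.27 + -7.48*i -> [-6.27, -13.75, -21.23, -28.71, -36.19]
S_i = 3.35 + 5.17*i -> [3.35, 8.52, 13.69, 18.86, 24.03]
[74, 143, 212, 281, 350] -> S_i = 74 + 69*i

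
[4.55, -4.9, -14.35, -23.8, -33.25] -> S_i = 4.55 + -9.45*i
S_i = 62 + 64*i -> [62, 126, 190, 254, 318]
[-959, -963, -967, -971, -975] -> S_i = -959 + -4*i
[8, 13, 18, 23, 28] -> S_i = 8 + 5*i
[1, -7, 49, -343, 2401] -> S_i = 1*-7^i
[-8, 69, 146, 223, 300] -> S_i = -8 + 77*i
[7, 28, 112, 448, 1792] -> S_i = 7*4^i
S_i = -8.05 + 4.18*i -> [-8.05, -3.87, 0.31, 4.49, 8.67]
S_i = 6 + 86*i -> [6, 92, 178, 264, 350]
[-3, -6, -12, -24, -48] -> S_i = -3*2^i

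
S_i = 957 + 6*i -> [957, 963, 969, 975, 981]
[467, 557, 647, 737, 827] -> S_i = 467 + 90*i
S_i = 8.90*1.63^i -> [8.9, 14.51, 23.65, 38.54, 62.83]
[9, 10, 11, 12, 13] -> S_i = 9 + 1*i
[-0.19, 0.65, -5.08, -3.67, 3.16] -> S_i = Random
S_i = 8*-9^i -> [8, -72, 648, -5832, 52488]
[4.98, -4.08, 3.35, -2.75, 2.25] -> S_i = 4.98*(-0.82)^i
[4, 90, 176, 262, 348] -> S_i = 4 + 86*i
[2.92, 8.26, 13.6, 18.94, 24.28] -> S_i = 2.92 + 5.34*i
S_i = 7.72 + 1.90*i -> [7.72, 9.62, 11.52, 13.42, 15.32]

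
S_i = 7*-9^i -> [7, -63, 567, -5103, 45927]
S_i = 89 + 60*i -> [89, 149, 209, 269, 329]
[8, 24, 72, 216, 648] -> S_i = 8*3^i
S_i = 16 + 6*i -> [16, 22, 28, 34, 40]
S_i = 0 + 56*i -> [0, 56, 112, 168, 224]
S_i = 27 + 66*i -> [27, 93, 159, 225, 291]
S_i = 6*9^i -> [6, 54, 486, 4374, 39366]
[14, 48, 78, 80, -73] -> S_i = Random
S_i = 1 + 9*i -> [1, 10, 19, 28, 37]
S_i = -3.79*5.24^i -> [-3.79, -19.86, -104.06, -545.3, -2857.36]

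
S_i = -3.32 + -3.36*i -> [-3.32, -6.68, -10.04, -13.4, -16.76]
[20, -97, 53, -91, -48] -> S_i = Random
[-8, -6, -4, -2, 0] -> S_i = -8 + 2*i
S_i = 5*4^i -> [5, 20, 80, 320, 1280]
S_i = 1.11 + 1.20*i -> [1.11, 2.31, 3.51, 4.71, 5.91]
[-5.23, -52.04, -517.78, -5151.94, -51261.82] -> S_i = -5.23*9.95^i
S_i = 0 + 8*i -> [0, 8, 16, 24, 32]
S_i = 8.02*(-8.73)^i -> [8.02, -70.01, 611.23, -5336.02, 46583.42]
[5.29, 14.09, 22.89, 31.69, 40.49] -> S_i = 5.29 + 8.80*i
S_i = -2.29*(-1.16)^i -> [-2.29, 2.66, -3.08, 3.57, -4.15]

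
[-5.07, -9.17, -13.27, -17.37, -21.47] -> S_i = -5.07 + -4.10*i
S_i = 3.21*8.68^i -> [3.21, 27.86, 241.85, 2099.25, 18221.49]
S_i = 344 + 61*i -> [344, 405, 466, 527, 588]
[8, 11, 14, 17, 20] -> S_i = 8 + 3*i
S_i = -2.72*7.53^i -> [-2.72, -20.48, -154.23, -1161.33, -8744.78]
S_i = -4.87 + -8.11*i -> [-4.87, -12.98, -21.09, -29.2, -37.31]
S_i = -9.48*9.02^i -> [-9.48, -85.51, -771.3, -6957.1, -62753.0]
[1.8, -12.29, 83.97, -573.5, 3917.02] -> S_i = 1.80*(-6.83)^i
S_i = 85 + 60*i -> [85, 145, 205, 265, 325]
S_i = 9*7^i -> [9, 63, 441, 3087, 21609]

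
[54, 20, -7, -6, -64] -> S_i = Random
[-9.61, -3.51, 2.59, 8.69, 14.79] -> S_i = -9.61 + 6.10*i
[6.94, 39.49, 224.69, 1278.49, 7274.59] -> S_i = 6.94*5.69^i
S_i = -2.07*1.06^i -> [-2.07, -2.19, -2.33, -2.47, -2.61]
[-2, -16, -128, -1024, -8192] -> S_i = -2*8^i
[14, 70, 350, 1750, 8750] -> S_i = 14*5^i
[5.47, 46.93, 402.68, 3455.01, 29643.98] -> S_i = 5.47*8.58^i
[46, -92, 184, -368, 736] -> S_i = 46*-2^i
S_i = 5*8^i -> [5, 40, 320, 2560, 20480]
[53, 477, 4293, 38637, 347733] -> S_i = 53*9^i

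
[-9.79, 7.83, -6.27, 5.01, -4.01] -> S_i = -9.79*(-0.80)^i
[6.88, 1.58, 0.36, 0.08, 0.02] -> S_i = 6.88*0.23^i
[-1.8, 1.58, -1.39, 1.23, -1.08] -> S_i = -1.80*(-0.88)^i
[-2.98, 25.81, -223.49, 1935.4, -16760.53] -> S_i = -2.98*(-8.66)^i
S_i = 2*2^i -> [2, 4, 8, 16, 32]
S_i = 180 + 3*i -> [180, 183, 186, 189, 192]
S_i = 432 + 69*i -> [432, 501, 570, 639, 708]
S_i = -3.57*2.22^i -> [-3.57, -7.93, -17.59, -39.06, -86.71]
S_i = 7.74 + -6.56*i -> [7.74, 1.18, -5.38, -11.94, -18.5]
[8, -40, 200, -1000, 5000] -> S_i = 8*-5^i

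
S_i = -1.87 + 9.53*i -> [-1.87, 7.66, 17.19, 26.72, 36.25]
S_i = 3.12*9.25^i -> [3.12, 28.86, 266.96, 2469.33, 22841.34]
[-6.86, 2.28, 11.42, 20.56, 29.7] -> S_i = -6.86 + 9.14*i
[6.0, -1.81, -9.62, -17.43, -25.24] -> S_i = 6.00 + -7.81*i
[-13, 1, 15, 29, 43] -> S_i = -13 + 14*i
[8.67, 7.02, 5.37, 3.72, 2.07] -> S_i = 8.67 + -1.65*i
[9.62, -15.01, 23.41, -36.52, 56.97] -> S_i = 9.62*(-1.56)^i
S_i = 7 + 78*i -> [7, 85, 163, 241, 319]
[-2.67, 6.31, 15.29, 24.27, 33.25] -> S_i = -2.67 + 8.98*i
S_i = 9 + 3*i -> [9, 12, 15, 18, 21]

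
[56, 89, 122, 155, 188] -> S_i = 56 + 33*i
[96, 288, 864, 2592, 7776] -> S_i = 96*3^i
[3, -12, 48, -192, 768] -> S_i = 3*-4^i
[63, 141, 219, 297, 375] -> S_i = 63 + 78*i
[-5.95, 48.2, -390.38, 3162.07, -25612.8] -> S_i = -5.95*(-8.10)^i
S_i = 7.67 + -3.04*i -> [7.67, 4.63, 1.59, -1.45, -4.49]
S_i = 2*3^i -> [2, 6, 18, 54, 162]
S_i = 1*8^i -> [1, 8, 64, 512, 4096]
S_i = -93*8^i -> [-93, -744, -5952, -47616, -380928]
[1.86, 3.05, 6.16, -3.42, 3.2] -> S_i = Random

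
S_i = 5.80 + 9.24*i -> [5.8, 15.04, 24.28, 33.52, 42.76]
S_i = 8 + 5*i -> [8, 13, 18, 23, 28]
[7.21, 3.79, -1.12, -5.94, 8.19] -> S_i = Random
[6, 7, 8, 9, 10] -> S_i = 6 + 1*i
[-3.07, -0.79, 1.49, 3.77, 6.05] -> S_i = -3.07 + 2.28*i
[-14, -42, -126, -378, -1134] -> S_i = -14*3^i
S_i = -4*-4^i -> [-4, 16, -64, 256, -1024]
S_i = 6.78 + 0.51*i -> [6.78, 7.29, 7.8, 8.31, 8.82]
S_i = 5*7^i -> [5, 35, 245, 1715, 12005]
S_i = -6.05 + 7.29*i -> [-6.05, 1.24, 8.53, 15.82, 23.11]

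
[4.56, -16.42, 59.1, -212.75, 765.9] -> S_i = 4.56*(-3.60)^i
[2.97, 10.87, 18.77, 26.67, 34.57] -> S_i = 2.97 + 7.90*i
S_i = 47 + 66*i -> [47, 113, 179, 245, 311]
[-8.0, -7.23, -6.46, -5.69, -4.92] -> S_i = -8.00 + 0.77*i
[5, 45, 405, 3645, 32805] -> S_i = 5*9^i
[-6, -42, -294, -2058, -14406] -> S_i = -6*7^i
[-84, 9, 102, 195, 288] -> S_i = -84 + 93*i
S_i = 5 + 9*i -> [5, 14, 23, 32, 41]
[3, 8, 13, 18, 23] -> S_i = 3 + 5*i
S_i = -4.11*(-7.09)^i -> [-4.11, 29.14, -206.6, 1464.81, -10385.48]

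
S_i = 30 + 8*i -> [30, 38, 46, 54, 62]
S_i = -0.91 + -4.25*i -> [-0.91, -5.16, -9.41, -13.66, -17.91]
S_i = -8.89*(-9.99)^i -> [-8.89, 88.81, -887.22, 8863.36, -88544.93]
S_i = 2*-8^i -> [2, -16, 128, -1024, 8192]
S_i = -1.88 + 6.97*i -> [-1.88, 5.09, 12.06, 19.03, 26.0]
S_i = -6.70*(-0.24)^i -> [-6.7, 1.61, -0.39, 0.09, -0.02]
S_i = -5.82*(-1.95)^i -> [-5.82, 11.35, -22.13, 43.15, -84.15]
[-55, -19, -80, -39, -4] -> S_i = Random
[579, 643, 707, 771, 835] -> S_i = 579 + 64*i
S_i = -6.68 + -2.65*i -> [-6.68, -9.33, -11.98, -14.63, -17.28]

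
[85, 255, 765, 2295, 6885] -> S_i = 85*3^i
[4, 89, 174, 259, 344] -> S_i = 4 + 85*i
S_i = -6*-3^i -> [-6, 18, -54, 162, -486]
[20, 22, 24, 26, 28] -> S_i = 20 + 2*i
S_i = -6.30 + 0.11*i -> [-6.3, -6.19, -6.08, -5.97, -5.86]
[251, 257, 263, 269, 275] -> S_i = 251 + 6*i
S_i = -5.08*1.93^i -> [-5.08, -9.8, -18.92, -36.52, -70.48]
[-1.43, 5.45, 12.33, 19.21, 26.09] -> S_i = -1.43 + 6.88*i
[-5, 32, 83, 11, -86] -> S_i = Random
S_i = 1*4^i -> [1, 4, 16, 64, 256]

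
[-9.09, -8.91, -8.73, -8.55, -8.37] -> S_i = -9.09 + 0.18*i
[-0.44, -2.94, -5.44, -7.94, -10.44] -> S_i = -0.44 + -2.50*i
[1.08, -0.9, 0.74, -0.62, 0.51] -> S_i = 1.08*(-0.83)^i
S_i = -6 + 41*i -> [-6, 35, 76, 117, 158]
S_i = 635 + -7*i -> [635, 628, 621, 614, 607]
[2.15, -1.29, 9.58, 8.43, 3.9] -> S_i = Random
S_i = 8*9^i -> [8, 72, 648, 5832, 52488]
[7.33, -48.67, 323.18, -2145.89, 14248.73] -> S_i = 7.33*(-6.64)^i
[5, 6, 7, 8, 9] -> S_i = 5 + 1*i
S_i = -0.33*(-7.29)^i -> [-0.33, 2.41, -17.54, 127.85, -932.02]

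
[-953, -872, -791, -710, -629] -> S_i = -953 + 81*i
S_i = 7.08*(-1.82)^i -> [7.08, -12.89, 23.45, -42.68, 77.68]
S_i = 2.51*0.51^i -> [2.51, 1.28, 0.65, 0.33, 0.17]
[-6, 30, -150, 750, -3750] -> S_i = -6*-5^i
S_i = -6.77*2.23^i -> [-6.77, -15.1, -33.67, -75.08, -167.42]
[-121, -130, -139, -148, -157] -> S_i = -121 + -9*i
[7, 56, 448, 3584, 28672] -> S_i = 7*8^i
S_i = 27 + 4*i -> [27, 31, 35, 39, 43]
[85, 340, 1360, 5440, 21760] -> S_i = 85*4^i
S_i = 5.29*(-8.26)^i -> [5.29, -43.7, 360.92, -2981.23, 24624.98]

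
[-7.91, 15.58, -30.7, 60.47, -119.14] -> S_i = -7.91*(-1.97)^i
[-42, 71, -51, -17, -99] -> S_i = Random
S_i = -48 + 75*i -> [-48, 27, 102, 177, 252]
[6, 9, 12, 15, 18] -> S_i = 6 + 3*i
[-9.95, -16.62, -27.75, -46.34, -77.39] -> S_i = -9.95*1.67^i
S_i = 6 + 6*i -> [6, 12, 18, 24, 30]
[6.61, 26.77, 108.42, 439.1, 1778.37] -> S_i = 6.61*4.05^i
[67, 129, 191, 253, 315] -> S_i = 67 + 62*i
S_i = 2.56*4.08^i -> [2.56, 10.44, 42.61, 173.87, 709.38]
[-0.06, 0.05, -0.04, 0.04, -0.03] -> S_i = -0.06*(-0.84)^i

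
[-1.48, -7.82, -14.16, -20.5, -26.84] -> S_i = -1.48 + -6.34*i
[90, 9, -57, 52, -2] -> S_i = Random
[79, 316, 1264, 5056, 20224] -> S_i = 79*4^i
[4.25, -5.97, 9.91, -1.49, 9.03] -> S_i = Random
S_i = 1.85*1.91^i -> [1.85, 3.53, 6.75, 12.89, 24.62]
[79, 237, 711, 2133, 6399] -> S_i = 79*3^i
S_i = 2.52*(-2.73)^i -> [2.52, -6.88, 18.78, -51.27, 139.98]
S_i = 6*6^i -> [6, 36, 216, 1296, 7776]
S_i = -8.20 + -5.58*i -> [-8.2, -13.78, -19.36, -24.94, -30.52]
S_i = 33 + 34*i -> [33, 67, 101, 135, 169]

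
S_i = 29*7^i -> [29, 203, 1421, 9947, 69629]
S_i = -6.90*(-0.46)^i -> [-6.9, 3.17, -1.46, 0.67, -0.31]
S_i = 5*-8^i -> [5, -40, 320, -2560, 20480]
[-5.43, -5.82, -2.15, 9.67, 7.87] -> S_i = Random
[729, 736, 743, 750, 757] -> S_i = 729 + 7*i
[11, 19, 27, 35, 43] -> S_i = 11 + 8*i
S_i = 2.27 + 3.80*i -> [2.27, 6.07, 9.87, 13.67, 17.47]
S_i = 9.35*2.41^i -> [9.35, 22.53, 54.31, 130.88, 315.41]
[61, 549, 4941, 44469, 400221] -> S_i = 61*9^i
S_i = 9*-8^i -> [9, -72, 576, -4608, 36864]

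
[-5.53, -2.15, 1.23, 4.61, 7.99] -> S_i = -5.53 + 3.38*i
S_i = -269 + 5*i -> [-269, -264, -259, -254, -249]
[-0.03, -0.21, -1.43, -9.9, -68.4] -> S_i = -0.03*6.91^i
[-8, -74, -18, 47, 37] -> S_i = Random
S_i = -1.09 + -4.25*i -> [-1.09, -5.34, -9.59, -13.84, -18.09]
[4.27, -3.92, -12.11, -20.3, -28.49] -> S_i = 4.27 + -8.19*i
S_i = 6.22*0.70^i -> [6.22, 4.35, 3.05, 2.13, 1.49]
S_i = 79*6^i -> [79, 474, 2844, 17064, 102384]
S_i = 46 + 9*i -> [46, 55, 64, 73, 82]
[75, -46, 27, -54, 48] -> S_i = Random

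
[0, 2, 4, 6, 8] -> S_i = 0 + 2*i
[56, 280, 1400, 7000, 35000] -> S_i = 56*5^i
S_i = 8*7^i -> [8, 56, 392, 2744, 19208]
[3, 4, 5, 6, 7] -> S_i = 3 + 1*i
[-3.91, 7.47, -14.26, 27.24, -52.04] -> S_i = -3.91*(-1.91)^i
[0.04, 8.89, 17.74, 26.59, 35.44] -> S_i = 0.04 + 8.85*i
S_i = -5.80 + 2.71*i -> [-5.8, -3.09, -0.38, 2.33, 5.04]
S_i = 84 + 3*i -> [84, 87, 90, 93, 96]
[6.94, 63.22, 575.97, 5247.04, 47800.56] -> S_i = 6.94*9.11^i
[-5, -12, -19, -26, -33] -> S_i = -5 + -7*i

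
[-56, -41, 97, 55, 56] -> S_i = Random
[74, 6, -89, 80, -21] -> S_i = Random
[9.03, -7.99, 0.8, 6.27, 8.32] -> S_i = Random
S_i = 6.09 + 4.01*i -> [6.09, 10.1, 14.11, 18.12, 22.13]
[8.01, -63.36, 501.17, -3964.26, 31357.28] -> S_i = 8.01*(-7.91)^i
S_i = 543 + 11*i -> [543, 554, 565, 576, 587]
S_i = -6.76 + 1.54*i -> [-6.76, -5.22, -3.68, -2.14, -0.6]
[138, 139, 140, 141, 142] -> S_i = 138 + 1*i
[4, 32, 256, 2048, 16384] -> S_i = 4*8^i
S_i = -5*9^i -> [-5, -45, -405, -3645, -32805]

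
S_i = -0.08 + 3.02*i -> [-0.08, 2.94, 5.96, 8.98, 12.0]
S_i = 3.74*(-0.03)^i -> [3.74, -0.11, 0.0, -0.0, 0.0]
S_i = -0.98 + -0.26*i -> [-0.98, -1.24, -1.5, -1.76, -2.02]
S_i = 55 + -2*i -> [55, 53, 51, 49, 47]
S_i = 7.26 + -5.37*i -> [7.26, 1.89, -3.48, -8.85, -14.22]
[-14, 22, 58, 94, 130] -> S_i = -14 + 36*i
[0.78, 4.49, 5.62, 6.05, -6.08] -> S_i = Random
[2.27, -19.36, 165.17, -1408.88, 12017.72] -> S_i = 2.27*(-8.53)^i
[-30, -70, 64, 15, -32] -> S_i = Random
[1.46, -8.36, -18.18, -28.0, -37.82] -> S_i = 1.46 + -9.82*i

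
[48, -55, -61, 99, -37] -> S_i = Random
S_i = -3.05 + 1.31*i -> [-3.05, -1.74, -0.43, 0.88, 2.19]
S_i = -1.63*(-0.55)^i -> [-1.63, 0.9, -0.49, 0.27, -0.15]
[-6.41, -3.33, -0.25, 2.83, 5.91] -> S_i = -6.41 + 3.08*i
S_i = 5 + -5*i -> [5, 0, -5, -10, -15]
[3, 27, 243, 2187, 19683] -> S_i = 3*9^i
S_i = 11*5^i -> [11, 55, 275, 1375, 6875]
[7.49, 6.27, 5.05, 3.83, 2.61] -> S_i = 7.49 + -1.22*i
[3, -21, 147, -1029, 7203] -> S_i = 3*-7^i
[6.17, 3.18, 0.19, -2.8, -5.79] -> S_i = 6.17 + -2.99*i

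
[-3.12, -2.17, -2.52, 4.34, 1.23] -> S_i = Random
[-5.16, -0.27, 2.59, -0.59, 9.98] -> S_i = Random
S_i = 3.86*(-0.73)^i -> [3.86, -2.82, 2.06, -1.5, 1.1]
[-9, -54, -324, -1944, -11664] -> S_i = -9*6^i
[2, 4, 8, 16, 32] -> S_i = 2*2^i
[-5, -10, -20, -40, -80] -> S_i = -5*2^i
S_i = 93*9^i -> [93, 837, 7533, 67797, 610173]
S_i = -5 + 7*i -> [-5, 2, 9, 16, 23]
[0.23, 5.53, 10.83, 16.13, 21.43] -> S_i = 0.23 + 5.30*i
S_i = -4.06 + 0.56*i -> [-4.06, -3.5, -2.94, -2.38, -1.82]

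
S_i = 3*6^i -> [3, 18, 108, 648, 3888]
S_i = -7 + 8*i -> [-7, 1, 9, 17, 25]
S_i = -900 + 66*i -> [-900, -834, -768, -702, -636]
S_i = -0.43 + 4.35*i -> [-0.43, 3.92, 8.27, 12.62, 16.97]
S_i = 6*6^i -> [6, 36, 216, 1296, 7776]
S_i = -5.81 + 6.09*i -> [-5.81, 0.28, 6.37, 12.46, 18.55]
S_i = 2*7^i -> [2, 14, 98, 686, 4802]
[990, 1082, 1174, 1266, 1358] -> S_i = 990 + 92*i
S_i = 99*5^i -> [99, 495, 2475, 12375, 61875]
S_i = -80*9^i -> [-80, -720, -6480, -58320, -524880]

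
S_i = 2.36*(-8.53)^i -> [2.36, -20.13, 171.72, -1464.74, 12494.19]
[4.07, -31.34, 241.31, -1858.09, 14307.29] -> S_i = 4.07*(-7.70)^i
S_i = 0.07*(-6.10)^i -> [0.07, -0.43, 2.6, -15.89, 96.92]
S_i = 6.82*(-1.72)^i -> [6.82, -11.73, 20.18, -34.7, 59.69]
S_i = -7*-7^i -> [-7, 49, -343, 2401, -16807]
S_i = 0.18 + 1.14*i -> [0.18, 1.32, 2.46, 3.6, 4.74]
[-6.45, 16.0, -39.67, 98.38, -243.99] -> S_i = -6.45*(-2.48)^i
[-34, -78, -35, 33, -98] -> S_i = Random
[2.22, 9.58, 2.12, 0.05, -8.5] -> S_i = Random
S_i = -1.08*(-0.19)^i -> [-1.08, 0.21, -0.04, 0.01, -0.0]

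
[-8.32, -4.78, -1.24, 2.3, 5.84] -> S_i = -8.32 + 3.54*i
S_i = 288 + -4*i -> [288, 284, 280, 276, 272]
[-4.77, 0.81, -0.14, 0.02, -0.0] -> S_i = -4.77*(-0.17)^i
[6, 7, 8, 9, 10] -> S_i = 6 + 1*i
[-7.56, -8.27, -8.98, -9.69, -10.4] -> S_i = -7.56 + -0.71*i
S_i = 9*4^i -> [9, 36, 144, 576, 2304]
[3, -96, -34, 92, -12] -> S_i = Random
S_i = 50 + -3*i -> [50, 47, 44, 41, 38]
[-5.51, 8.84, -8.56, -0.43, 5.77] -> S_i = Random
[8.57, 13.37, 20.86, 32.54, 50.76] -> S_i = 8.57*1.56^i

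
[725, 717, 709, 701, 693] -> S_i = 725 + -8*i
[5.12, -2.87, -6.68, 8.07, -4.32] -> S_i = Random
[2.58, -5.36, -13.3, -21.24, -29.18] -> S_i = 2.58 + -7.94*i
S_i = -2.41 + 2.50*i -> [-2.41, 0.09, 2.59, 5.09, 7.59]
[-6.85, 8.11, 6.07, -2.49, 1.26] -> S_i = Random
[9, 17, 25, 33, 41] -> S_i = 9 + 8*i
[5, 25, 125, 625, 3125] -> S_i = 5*5^i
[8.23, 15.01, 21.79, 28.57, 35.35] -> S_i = 8.23 + 6.78*i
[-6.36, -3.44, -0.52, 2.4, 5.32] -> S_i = -6.36 + 2.92*i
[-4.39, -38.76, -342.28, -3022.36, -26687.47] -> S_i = -4.39*8.83^i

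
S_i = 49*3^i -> [49, 147, 441, 1323, 3969]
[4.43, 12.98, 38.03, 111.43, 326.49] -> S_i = 4.43*2.93^i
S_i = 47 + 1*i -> [47, 48, 49, 50, 51]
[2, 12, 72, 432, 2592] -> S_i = 2*6^i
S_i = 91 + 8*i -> [91, 99, 107, 115, 123]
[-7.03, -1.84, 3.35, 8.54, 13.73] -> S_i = -7.03 + 5.19*i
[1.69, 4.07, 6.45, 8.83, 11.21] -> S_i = 1.69 + 2.38*i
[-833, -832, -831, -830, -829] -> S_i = -833 + 1*i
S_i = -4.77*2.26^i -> [-4.77, -10.78, -24.36, -55.06, -124.44]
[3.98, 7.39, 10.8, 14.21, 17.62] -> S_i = 3.98 + 3.41*i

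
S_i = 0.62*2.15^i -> [0.62, 1.33, 2.87, 6.16, 13.25]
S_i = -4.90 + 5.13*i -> [-4.9, 0.23, 5.36, 10.49, 15.62]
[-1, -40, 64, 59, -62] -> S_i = Random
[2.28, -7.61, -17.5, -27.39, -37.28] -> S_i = 2.28 + -9.89*i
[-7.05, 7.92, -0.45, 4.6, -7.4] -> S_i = Random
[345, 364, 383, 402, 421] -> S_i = 345 + 19*i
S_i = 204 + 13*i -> [204, 217, 230, 243, 256]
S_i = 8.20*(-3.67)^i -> [8.2, -30.09, 110.44, -405.33, 1487.57]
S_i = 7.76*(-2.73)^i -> [7.76, -21.18, 57.83, -157.89, 431.03]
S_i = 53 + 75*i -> [53, 128, 203, 278, 353]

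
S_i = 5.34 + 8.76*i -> [5.34, 14.1, 22.86, 31.62, 40.38]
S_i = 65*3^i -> [65, 195, 585, 1755, 5265]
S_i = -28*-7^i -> [-28, 196, -1372, 9604, -67228]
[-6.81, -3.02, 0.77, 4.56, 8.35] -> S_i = -6.81 + 3.79*i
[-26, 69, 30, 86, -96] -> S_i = Random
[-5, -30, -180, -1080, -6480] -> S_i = -5*6^i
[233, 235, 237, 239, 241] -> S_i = 233 + 2*i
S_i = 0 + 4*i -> [0, 4, 8, 12, 16]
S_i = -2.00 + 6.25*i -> [-2.0, 4.25, 10.5, 16.75, 23.0]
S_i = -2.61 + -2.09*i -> [-2.61, -4.7, -6.79, -8.88, -10.97]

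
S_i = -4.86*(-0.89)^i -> [-4.86, 4.33, -3.85, 3.43, -3.05]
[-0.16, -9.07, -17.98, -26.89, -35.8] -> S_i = -0.16 + -8.91*i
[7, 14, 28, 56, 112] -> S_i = 7*2^i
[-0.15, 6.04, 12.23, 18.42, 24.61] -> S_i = -0.15 + 6.19*i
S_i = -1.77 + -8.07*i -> [-1.77, -9.84, -17.91, -25.98, -34.05]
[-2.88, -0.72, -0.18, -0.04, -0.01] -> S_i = -2.88*0.25^i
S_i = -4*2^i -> [-4, -8, -16, -32, -64]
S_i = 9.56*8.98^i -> [9.56, 85.85, 770.92, 6922.88, 62167.48]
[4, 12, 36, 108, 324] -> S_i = 4*3^i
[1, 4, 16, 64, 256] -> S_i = 1*4^i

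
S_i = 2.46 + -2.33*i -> [2.46, 0.13, -2.2, -4.53, -6.86]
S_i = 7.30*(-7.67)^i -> [7.3, -55.99, 429.45, -3293.89, 25264.13]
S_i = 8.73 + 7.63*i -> [8.73, 16.36, 23.99, 31.62, 39.25]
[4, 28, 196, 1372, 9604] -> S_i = 4*7^i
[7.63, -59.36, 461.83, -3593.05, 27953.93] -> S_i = 7.63*(-7.78)^i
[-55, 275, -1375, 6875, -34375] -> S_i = -55*-5^i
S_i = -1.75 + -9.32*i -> [-1.75, -11.07, -20.39, -29.71, -39.03]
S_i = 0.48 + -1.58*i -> [0.48, -1.1, -2.68, -4.26, -5.84]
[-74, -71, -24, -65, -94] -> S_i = Random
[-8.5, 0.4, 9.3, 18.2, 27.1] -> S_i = -8.50 + 8.90*i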